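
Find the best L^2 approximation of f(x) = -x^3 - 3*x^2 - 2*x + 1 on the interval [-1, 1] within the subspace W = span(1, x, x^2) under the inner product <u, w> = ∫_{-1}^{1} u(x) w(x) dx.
g(x) = -3*x^2 - 13*x/5 + 1

The best approximation g ∈ W is the orthogonal projection of f onto W. Writing g = a_0 + a_1 x + a_2 x^2, the coefficients solve the normal equations G · a = b where
  G_{ij} = <φ_i, φ_j> and b_i = <f, φ_i>, with φ_0 = 1, φ_1 = x, φ_2 = x^2.
G =
  [2, 0, 2/3]
  [0, 2/3, 0]
  [2/3, 0, 2/5],
b = (0, -26/15, -8/15).
Solving gives a_0 = 1, a_1 = -13/5, a_2 = -3, so
  g(x) = -3*x^2 - 13*x/5 + 1.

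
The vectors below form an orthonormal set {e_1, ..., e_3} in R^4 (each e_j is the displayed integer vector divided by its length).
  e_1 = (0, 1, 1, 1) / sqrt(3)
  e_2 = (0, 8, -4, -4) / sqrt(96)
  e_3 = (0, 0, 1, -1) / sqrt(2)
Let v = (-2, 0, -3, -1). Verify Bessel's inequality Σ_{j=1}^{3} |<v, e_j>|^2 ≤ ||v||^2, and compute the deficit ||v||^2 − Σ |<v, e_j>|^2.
Σ |<v, e_j>|^2 = 10; ||v||^2 = 14; deficit = 4

Write each e_j = u_j / sqrt(<u_j, u_j>) where u_j is the displayed integer vector. Then <v, e_j> = <v, u_j> / sqrt(<u_j, u_j>), so |<v, e_j>|^2 = <v, u_j>^2 / <u_j, u_j>.
Coefficients: <v, e_1> = -4/sqrt(3), <v, e_2> = 16/sqrt(96), <v, e_3> = -2/sqrt(2).
Square and sum: Σ |<v, e_j>|^2 = 10.
Compute ||v||^2 = v·v = 14.
Deficit = 14 − 10 = 4 ≥ 0, confirming Bessel's inequality. (The deficit equals ||v − Σ <v,e_j> e_j||^2, the squared distance from v to span{e_j}.)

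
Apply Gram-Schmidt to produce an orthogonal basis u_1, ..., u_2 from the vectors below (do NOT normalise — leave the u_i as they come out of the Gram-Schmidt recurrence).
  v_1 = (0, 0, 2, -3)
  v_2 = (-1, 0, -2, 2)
Orthogonal basis:
  u_1 = (0, 0, 2, -3)
  u_2 = (-1, 0, -6/13, -4/13)

Apply the Gram-Schmidt recurrence
  u_1 = v_1
  u_i = v_i − Σ_{j<i} ((v_i · u_j) / (u_j · u_j)) · u_j.

Step by step this gives:
  u_1 = (0, 0, 2, -3)
  u_2 = (-1, 0, -6/13, -4/13)

Orthogonality check:
  u_2 · u_1 = 0 (should be 0)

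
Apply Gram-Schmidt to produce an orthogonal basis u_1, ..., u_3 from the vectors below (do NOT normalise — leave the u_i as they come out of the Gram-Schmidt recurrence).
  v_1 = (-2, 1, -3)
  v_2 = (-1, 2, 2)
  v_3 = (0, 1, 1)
Orthogonal basis:
  u_1 = (-2, 1, -3)
  u_2 = (-9/7, 15/7, 11/7)
  u_3 = (16/61, 14/61, -6/61)

Apply the Gram-Schmidt recurrence
  u_1 = v_1
  u_i = v_i − Σ_{j<i} ((v_i · u_j) / (u_j · u_j)) · u_j.

Step by step this gives:
  u_1 = (-2, 1, -3)
  u_2 = (-9/7, 15/7, 11/7)
  u_3 = (16/61, 14/61, -6/61)

Orthogonality check:
  u_2 · u_1 = 0 (should be 0)
  u_3 · u_1 = 0 (should be 0)
  u_3 · u_2 = 0 (should be 0)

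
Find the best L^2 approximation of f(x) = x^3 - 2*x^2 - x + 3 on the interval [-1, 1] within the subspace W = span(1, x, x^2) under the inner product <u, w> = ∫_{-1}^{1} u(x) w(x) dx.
g(x) = -2*x^2 - 2*x/5 + 3

The best approximation g ∈ W is the orthogonal projection of f onto W. Writing g = a_0 + a_1 x + a_2 x^2, the coefficients solve the normal equations G · a = b where
  G_{ij} = <φ_i, φ_j> and b_i = <f, φ_i>, with φ_0 = 1, φ_1 = x, φ_2 = x^2.
G =
  [2, 0, 2/3]
  [0, 2/3, 0]
  [2/3, 0, 2/5],
b = (14/3, -4/15, 6/5).
Solving gives a_0 = 3, a_1 = -2/5, a_2 = -2, so
  g(x) = -2*x^2 - 2*x/5 + 3.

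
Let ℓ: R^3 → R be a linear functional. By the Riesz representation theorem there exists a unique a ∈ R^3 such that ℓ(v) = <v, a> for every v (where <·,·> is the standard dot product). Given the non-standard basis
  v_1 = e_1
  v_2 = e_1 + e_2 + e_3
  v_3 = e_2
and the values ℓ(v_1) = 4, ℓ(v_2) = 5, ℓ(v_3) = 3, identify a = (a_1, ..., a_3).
a = (4, 3, -2)

Write a = (a_1, ..., a_3) in the standard basis. For each basis vector v_i, ℓ(v_i) = <v_i, a> is a linear equation in the a_j's. Collect the n equations into a matrix system V a = ℓ, where row i of V is v_i (expressed in the standard basis). Since V is invertible (lower-triangular with 1s on the diagonal, up to permutation), solve by back-substitution:
  V =
[[1, 0, 0],
 [1, 1, 1],
 [0, 1, 0]]
  V a = (4, 5, 3)
Solving gives a = (4, 3, -2).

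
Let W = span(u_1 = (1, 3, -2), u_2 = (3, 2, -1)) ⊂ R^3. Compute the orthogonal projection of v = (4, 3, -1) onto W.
proj_W(v) = (304/75, 41/15, -103/75)

Set up U = [u_1 | ... | u_2] ∈ R^(3×2). The projector onto W = col(U) is P = U (U^T U)^(-1) U^T.
Compute U^T U =
  [14, 11]
  [11, 14],
and U^T v = (15, 19).
Solve U^T U · c = U^T v for the coefficients: c = (1/75, 101/75). The projection is proj_W(v) = U c.
Check: (v - proj_W(v)) · u_1 = 0  (should be 0).
Check: (v - proj_W(v)) · u_2 = 0  (should be 0).
Result: proj_W(v) = (304/75, 41/15, -103/75).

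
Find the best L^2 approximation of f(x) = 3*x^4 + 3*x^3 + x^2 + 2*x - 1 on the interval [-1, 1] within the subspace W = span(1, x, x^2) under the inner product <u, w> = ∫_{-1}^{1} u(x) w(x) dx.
g(x) = 25*x^2/7 + 19*x/5 - 44/35

The best approximation g ∈ W is the orthogonal projection of f onto W. Writing g = a_0 + a_1 x + a_2 x^2, the coefficients solve the normal equations G · a = b where
  G_{ij} = <φ_i, φ_j> and b_i = <f, φ_i>, with φ_0 = 1, φ_1 = x, φ_2 = x^2.
G =
  [2, 0, 2/3]
  [0, 2/3, 0]
  [2/3, 0, 2/5],
b = (-2/15, 38/15, 62/105).
Solving gives a_0 = -44/35, a_1 = 19/5, a_2 = 25/7, so
  g(x) = 25*x^2/7 + 19*x/5 - 44/35.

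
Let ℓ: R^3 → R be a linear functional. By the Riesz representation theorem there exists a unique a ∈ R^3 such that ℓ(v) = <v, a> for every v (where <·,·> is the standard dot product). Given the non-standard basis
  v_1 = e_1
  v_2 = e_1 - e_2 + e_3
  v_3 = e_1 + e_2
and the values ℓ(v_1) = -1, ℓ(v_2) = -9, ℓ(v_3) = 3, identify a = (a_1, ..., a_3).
a = (-1, 4, -4)

Write a = (a_1, ..., a_3) in the standard basis. For each basis vector v_i, ℓ(v_i) = <v_i, a> is a linear equation in the a_j's. Collect the n equations into a matrix system V a = ℓ, where row i of V is v_i (expressed in the standard basis). Since V is invertible (lower-triangular with 1s on the diagonal, up to permutation), solve by back-substitution:
  V =
[[1, 0, 0],
 [1, -1, 1],
 [1, 1, 0]]
  V a = (-1, -9, 3)
Solving gives a = (-1, 4, -4).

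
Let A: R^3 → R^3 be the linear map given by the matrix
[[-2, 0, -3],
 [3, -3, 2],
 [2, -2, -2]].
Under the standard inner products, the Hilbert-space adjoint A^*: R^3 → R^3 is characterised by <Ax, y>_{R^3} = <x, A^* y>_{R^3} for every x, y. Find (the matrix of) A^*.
A^* = A^T =
[[-2, 3, 2],
 [0, -3, -2],
 [-3, 2, -2]]

For real matrices with standard dot products, the defining identity <Ax, y> = <x, A^* y> gives (Ax)^T y = x^T (A^*) y, i.e. x^T A^T y = x^T (A^*) y. Since this holds for all x, y, we must have A^* = A^T. Therefore
A^* =
[[-2, 3, 2],
 [0, -3, -2],
 [-3, 2, -2]].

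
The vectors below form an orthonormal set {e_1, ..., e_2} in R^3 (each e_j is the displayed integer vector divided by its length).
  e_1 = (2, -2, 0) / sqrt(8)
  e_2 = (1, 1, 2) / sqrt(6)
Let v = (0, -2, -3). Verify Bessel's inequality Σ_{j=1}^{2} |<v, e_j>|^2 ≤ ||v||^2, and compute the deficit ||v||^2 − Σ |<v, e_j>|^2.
Σ |<v, e_j>|^2 = 38/3; ||v||^2 = 13; deficit = 1/3

Write each e_j = u_j / sqrt(<u_j, u_j>) where u_j is the displayed integer vector. Then <v, e_j> = <v, u_j> / sqrt(<u_j, u_j>), so |<v, e_j>|^2 = <v, u_j>^2 / <u_j, u_j>.
Coefficients: <v, e_1> = 4/sqrt(8), <v, e_2> = -8/sqrt(6).
Square and sum: Σ |<v, e_j>|^2 = 38/3.
Compute ||v||^2 = v·v = 13.
Deficit = 13 − 38/3 = 1/3 ≥ 0, confirming Bessel's inequality. (The deficit equals ||v − Σ <v,e_j> e_j||^2, the squared distance from v to span{e_j}.)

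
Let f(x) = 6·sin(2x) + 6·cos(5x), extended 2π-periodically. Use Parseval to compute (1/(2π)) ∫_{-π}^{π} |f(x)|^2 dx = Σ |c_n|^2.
Σ |c_n|^2 = 36

Expand |f|^2 and use orthogonality of {sin(nx), cos(mx)} on [-π, π]:
  ∫_{-π}^{π} sin(nx)^2 dx = π, ∫ cos(mx)^2 dx = π, and cross terms integrate to 0.
So ∫_{-π}^{π} f(x)^2 dx = 6^2 · π + 6^2 · π = (36 + 36)π.
Divide by 2π: (36 + 36)/2 = 36.
By Parseval, this equals Σ |c_n|^2.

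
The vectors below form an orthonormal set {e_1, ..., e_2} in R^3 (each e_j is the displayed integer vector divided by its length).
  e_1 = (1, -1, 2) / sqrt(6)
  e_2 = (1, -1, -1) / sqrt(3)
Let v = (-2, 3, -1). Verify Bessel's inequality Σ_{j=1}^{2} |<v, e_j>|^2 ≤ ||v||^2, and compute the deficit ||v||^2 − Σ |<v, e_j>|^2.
Σ |<v, e_j>|^2 = 27/2; ||v||^2 = 14; deficit = 1/2

Write each e_j = u_j / sqrt(<u_j, u_j>) where u_j is the displayed integer vector. Then <v, e_j> = <v, u_j> / sqrt(<u_j, u_j>), so |<v, e_j>|^2 = <v, u_j>^2 / <u_j, u_j>.
Coefficients: <v, e_1> = -7/sqrt(6), <v, e_2> = -4/sqrt(3).
Square and sum: Σ |<v, e_j>|^2 = 27/2.
Compute ||v||^2 = v·v = 14.
Deficit = 14 − 27/2 = 1/2 ≥ 0, confirming Bessel's inequality. (The deficit equals ||v − Σ <v,e_j> e_j||^2, the squared distance from v to span{e_j}.)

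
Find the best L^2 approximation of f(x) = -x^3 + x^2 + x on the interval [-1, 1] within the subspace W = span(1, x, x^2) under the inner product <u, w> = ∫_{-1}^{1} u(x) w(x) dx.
g(x) = x^2 + 2*x/5

The best approximation g ∈ W is the orthogonal projection of f onto W. Writing g = a_0 + a_1 x + a_2 x^2, the coefficients solve the normal equations G · a = b where
  G_{ij} = <φ_i, φ_j> and b_i = <f, φ_i>, with φ_0 = 1, φ_1 = x, φ_2 = x^2.
G =
  [2, 0, 2/3]
  [0, 2/3, 0]
  [2/3, 0, 2/5],
b = (2/3, 4/15, 2/5).
Solving gives a_0 = 0, a_1 = 2/5, a_2 = 1, so
  g(x) = x^2 + 2*x/5.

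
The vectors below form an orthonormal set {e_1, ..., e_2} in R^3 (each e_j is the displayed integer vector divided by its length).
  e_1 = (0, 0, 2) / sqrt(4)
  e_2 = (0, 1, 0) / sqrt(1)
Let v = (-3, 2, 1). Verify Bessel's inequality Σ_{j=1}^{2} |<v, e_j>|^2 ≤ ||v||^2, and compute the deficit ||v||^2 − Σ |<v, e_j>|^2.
Σ |<v, e_j>|^2 = 5; ||v||^2 = 14; deficit = 9

Write each e_j = u_j / sqrt(<u_j, u_j>) where u_j is the displayed integer vector. Then <v, e_j> = <v, u_j> / sqrt(<u_j, u_j>), so |<v, e_j>|^2 = <v, u_j>^2 / <u_j, u_j>.
Coefficients: <v, e_1> = 2/sqrt(4), <v, e_2> = 2/sqrt(1).
Square and sum: Σ |<v, e_j>|^2 = 5.
Compute ||v||^2 = v·v = 14.
Deficit = 14 − 5 = 9 ≥ 0, confirming Bessel's inequality. (The deficit equals ||v − Σ <v,e_j> e_j||^2, the squared distance from v to span{e_j}.)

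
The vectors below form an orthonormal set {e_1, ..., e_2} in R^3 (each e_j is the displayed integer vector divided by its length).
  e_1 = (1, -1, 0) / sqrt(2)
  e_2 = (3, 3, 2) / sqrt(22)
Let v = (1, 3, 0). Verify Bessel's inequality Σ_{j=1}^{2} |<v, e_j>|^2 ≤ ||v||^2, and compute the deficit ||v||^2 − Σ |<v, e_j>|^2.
Σ |<v, e_j>|^2 = 94/11; ||v||^2 = 10; deficit = 16/11

Write each e_j = u_j / sqrt(<u_j, u_j>) where u_j is the displayed integer vector. Then <v, e_j> = <v, u_j> / sqrt(<u_j, u_j>), so |<v, e_j>|^2 = <v, u_j>^2 / <u_j, u_j>.
Coefficients: <v, e_1> = -2/sqrt(2), <v, e_2> = 12/sqrt(22).
Square and sum: Σ |<v, e_j>|^2 = 94/11.
Compute ||v||^2 = v·v = 10.
Deficit = 10 − 94/11 = 16/11 ≥ 0, confirming Bessel's inequality. (The deficit equals ||v − Σ <v,e_j> e_j||^2, the squared distance from v to span{e_j}.)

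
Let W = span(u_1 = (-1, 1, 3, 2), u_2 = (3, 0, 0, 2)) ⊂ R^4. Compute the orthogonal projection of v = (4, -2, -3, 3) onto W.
proj_W(v) = (486/97, -135/194, -405/194, 144/97)

Set up U = [u_1 | ... | u_2] ∈ R^(4×2). The projector onto W = col(U) is P = U (U^T U)^(-1) U^T.
Compute U^T U =
  [15, 1]
  [1, 13],
and U^T v = (-9, 18).
Solve U^T U · c = U^T v for the coefficients: c = (-135/194, 279/194). The projection is proj_W(v) = U c.
Check: (v - proj_W(v)) · u_1 = 0  (should be 0).
Check: (v - proj_W(v)) · u_2 = 0  (should be 0).
Result: proj_W(v) = (486/97, -135/194, -405/194, 144/97).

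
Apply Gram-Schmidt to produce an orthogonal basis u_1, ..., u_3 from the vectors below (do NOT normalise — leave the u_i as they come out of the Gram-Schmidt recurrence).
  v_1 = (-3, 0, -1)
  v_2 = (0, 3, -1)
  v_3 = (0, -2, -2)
Orthogonal basis:
  u_1 = (-3, 0, -1)
  u_2 = (3/10, 3, -9/10)
  u_3 = (8/11, -8/11, -24/11)

Apply the Gram-Schmidt recurrence
  u_1 = v_1
  u_i = v_i − Σ_{j<i} ((v_i · u_j) / (u_j · u_j)) · u_j.

Step by step this gives:
  u_1 = (-3, 0, -1)
  u_2 = (3/10, 3, -9/10)
  u_3 = (8/11, -8/11, -24/11)

Orthogonality check:
  u_2 · u_1 = 0 (should be 0)
  u_3 · u_1 = 0 (should be 0)
  u_3 · u_2 = 0 (should be 0)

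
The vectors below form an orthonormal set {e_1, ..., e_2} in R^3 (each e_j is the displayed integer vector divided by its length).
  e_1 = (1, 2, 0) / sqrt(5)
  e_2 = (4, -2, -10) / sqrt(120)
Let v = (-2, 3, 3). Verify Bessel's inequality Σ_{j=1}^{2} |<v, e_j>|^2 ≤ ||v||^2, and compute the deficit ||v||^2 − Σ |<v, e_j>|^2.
Σ |<v, e_j>|^2 = 58/3; ||v||^2 = 22; deficit = 8/3

Write each e_j = u_j / sqrt(<u_j, u_j>) where u_j is the displayed integer vector. Then <v, e_j> = <v, u_j> / sqrt(<u_j, u_j>), so |<v, e_j>|^2 = <v, u_j>^2 / <u_j, u_j>.
Coefficients: <v, e_1> = 4/sqrt(5), <v, e_2> = -44/sqrt(120).
Square and sum: Σ |<v, e_j>|^2 = 58/3.
Compute ||v||^2 = v·v = 22.
Deficit = 22 − 58/3 = 8/3 ≥ 0, confirming Bessel's inequality. (The deficit equals ||v − Σ <v,e_j> e_j||^2, the squared distance from v to span{e_j}.)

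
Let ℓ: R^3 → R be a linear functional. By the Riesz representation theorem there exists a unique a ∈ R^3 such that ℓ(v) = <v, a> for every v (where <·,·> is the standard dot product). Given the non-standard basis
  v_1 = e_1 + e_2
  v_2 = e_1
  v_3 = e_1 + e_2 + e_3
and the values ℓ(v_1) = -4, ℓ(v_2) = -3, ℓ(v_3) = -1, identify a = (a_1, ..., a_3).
a = (-3, -1, 3)

Write a = (a_1, ..., a_3) in the standard basis. For each basis vector v_i, ℓ(v_i) = <v_i, a> is a linear equation in the a_j's. Collect the n equations into a matrix system V a = ℓ, where row i of V is v_i (expressed in the standard basis). Since V is invertible (lower-triangular with 1s on the diagonal, up to permutation), solve by back-substitution:
  V =
[[1, 1, 0],
 [1, 0, 0],
 [1, 1, 1]]
  V a = (-4, -3, -1)
Solving gives a = (-3, -1, 3).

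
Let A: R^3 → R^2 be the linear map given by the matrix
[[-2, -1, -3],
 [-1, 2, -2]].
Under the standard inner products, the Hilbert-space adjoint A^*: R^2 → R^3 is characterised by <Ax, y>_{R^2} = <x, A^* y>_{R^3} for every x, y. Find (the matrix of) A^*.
A^* = A^T =
[[-2, -1],
 [-1, 2],
 [-3, -2]]

For real matrices with standard dot products, the defining identity <Ax, y> = <x, A^* y> gives (Ax)^T y = x^T (A^*) y, i.e. x^T A^T y = x^T (A^*) y. Since this holds for all x, y, we must have A^* = A^T. Therefore
A^* =
[[-2, -1],
 [-1, 2],
 [-3, -2]].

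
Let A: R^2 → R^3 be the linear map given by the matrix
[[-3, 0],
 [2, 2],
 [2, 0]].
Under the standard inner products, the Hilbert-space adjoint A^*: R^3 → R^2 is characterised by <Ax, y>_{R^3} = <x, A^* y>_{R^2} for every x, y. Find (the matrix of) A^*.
A^* = A^T =
[[-3, 2, 2],
 [0, 2, 0]]

For real matrices with standard dot products, the defining identity <Ax, y> = <x, A^* y> gives (Ax)^T y = x^T (A^*) y, i.e. x^T A^T y = x^T (A^*) y. Since this holds for all x, y, we must have A^* = A^T. Therefore
A^* =
[[-3, 2, 2],
 [0, 2, 0]].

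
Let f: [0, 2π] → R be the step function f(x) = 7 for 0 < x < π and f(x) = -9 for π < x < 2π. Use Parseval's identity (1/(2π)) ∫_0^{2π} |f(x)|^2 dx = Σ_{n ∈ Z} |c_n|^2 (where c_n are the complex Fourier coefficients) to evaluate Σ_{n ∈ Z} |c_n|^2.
Σ |c_n|^2 = 65

Parseval equates the L^2 energy of f (normalised by 1/(2π)) with the ℓ^2 sum of its Fourier coefficients: (1/(2π)) ∫_0^{2π} |f|^2 = Σ |c_n|^2.
Compute the left side: (1/(2π)) [∫_0^π 7^2 dx + ∫_π^{2π} (-9)^2 dx] = (1/(2π)) · (49π + 81π) = (49 + 81)/2 = 65.
So Σ_{n ∈ Z} |c_n|^2 = 65.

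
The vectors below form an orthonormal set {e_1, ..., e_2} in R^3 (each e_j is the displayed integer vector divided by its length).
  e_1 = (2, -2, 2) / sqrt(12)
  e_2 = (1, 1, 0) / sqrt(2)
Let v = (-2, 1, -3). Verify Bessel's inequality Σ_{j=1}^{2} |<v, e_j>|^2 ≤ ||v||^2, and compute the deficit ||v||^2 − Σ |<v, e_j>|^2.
Σ |<v, e_j>|^2 = 25/2; ||v||^2 = 14; deficit = 3/2

Write each e_j = u_j / sqrt(<u_j, u_j>) where u_j is the displayed integer vector. Then <v, e_j> = <v, u_j> / sqrt(<u_j, u_j>), so |<v, e_j>|^2 = <v, u_j>^2 / <u_j, u_j>.
Coefficients: <v, e_1> = -12/sqrt(12), <v, e_2> = -1/sqrt(2).
Square and sum: Σ |<v, e_j>|^2 = 25/2.
Compute ||v||^2 = v·v = 14.
Deficit = 14 − 25/2 = 3/2 ≥ 0, confirming Bessel's inequality. (The deficit equals ||v − Σ <v,e_j> e_j||^2, the squared distance from v to span{e_j}.)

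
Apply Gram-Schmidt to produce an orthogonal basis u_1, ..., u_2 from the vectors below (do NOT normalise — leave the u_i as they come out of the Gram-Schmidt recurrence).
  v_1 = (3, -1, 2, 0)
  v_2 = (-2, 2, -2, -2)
Orthogonal basis:
  u_1 = (3, -1, 2, 0)
  u_2 = (4/7, 8/7, -2/7, -2)

Apply the Gram-Schmidt recurrence
  u_1 = v_1
  u_i = v_i − Σ_{j<i} ((v_i · u_j) / (u_j · u_j)) · u_j.

Step by step this gives:
  u_1 = (3, -1, 2, 0)
  u_2 = (4/7, 8/7, -2/7, -2)

Orthogonality check:
  u_2 · u_1 = 0 (should be 0)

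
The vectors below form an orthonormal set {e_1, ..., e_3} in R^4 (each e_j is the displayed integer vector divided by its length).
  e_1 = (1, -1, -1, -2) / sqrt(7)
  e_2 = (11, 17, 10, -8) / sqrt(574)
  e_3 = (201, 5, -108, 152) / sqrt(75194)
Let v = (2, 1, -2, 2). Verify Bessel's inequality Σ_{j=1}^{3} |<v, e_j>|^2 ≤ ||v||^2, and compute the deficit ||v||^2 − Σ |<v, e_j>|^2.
Σ |<v, e_j>|^2 = 10625/917; ||v||^2 = 13; deficit = 1296/917

Write each e_j = u_j / sqrt(<u_j, u_j>) where u_j is the displayed integer vector. Then <v, e_j> = <v, u_j> / sqrt(<u_j, u_j>), so |<v, e_j>|^2 = <v, u_j>^2 / <u_j, u_j>.
Coefficients: <v, e_1> = -1/sqrt(7), <v, e_2> = 3/sqrt(574), <v, e_3> = 927/sqrt(75194).
Square and sum: Σ |<v, e_j>|^2 = 10625/917.
Compute ||v||^2 = v·v = 13.
Deficit = 13 − 10625/917 = 1296/917 ≥ 0, confirming Bessel's inequality. (The deficit equals ||v − Σ <v,e_j> e_j||^2, the squared distance from v to span{e_j}.)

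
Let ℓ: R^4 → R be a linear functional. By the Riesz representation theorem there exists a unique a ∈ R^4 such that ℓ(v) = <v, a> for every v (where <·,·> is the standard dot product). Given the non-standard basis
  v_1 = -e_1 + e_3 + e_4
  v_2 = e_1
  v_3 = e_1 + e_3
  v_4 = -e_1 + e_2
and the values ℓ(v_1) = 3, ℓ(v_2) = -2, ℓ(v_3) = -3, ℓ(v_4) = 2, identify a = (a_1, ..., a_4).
a = (-2, 0, -1, 2)

Write a = (a_1, ..., a_4) in the standard basis. For each basis vector v_i, ℓ(v_i) = <v_i, a> is a linear equation in the a_j's. Collect the n equations into a matrix system V a = ℓ, where row i of V is v_i (expressed in the standard basis). Since V is invertible (lower-triangular with 1s on the diagonal, up to permutation), solve by back-substitution:
  V =
[[-1, 0, 1, 1],
 [1, 0, 0, 0],
 [1, 0, 1, 0],
 [-1, 1, 0, 0]]
  V a = (3, -2, -3, 2)
Solving gives a = (-2, 0, -1, 2).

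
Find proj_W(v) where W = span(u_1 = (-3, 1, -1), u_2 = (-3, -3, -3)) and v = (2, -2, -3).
proj_W(v) = (1, -3, -1)

Set up U = [u_1 | ... | u_2] ∈ R^(3×2). The projector onto W = col(U) is P = U (U^T U)^(-1) U^T.
Compute U^T U =
  [11, 9]
  [9, 27],
and U^T v = (-5, 9).
Solve U^T U · c = U^T v for the coefficients: c = (-1, 2/3). The projection is proj_W(v) = U c.
Check: (v - proj_W(v)) · u_1 = 0  (should be 0).
Check: (v - proj_W(v)) · u_2 = 0  (should be 0).
Result: proj_W(v) = (1, -3, -1).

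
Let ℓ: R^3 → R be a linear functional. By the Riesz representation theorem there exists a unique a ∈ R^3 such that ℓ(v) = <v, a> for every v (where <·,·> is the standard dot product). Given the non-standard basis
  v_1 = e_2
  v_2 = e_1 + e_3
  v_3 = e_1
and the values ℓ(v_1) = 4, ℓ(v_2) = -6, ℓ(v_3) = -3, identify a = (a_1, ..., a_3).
a = (-3, 4, -3)

Write a = (a_1, ..., a_3) in the standard basis. For each basis vector v_i, ℓ(v_i) = <v_i, a> is a linear equation in the a_j's. Collect the n equations into a matrix system V a = ℓ, where row i of V is v_i (expressed in the standard basis). Since V is invertible (lower-triangular with 1s on the diagonal, up to permutation), solve by back-substitution:
  V =
[[0, 1, 0],
 [1, 0, 1],
 [1, 0, 0]]
  V a = (4, -6, -3)
Solving gives a = (-3, 4, -3).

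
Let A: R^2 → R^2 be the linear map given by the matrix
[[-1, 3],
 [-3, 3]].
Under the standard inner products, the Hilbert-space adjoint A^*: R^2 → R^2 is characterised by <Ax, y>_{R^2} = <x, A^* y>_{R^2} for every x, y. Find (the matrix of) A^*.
A^* = A^T =
[[-1, -3],
 [3, 3]]

For real matrices with standard dot products, the defining identity <Ax, y> = <x, A^* y> gives (Ax)^T y = x^T (A^*) y, i.e. x^T A^T y = x^T (A^*) y. Since this holds for all x, y, we must have A^* = A^T. Therefore
A^* =
[[-1, -3],
 [3, 3]].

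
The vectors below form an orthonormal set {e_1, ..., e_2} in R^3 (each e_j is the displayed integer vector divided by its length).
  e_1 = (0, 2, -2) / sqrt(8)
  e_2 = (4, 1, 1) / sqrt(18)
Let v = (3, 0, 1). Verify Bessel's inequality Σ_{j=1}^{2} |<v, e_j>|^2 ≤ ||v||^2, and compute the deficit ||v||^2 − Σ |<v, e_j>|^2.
Σ |<v, e_j>|^2 = 89/9; ||v||^2 = 10; deficit = 1/9

Write each e_j = u_j / sqrt(<u_j, u_j>) where u_j is the displayed integer vector. Then <v, e_j> = <v, u_j> / sqrt(<u_j, u_j>), so |<v, e_j>|^2 = <v, u_j>^2 / <u_j, u_j>.
Coefficients: <v, e_1> = -2/sqrt(8), <v, e_2> = 13/sqrt(18).
Square and sum: Σ |<v, e_j>|^2 = 89/9.
Compute ||v||^2 = v·v = 10.
Deficit = 10 − 89/9 = 1/9 ≥ 0, confirming Bessel's inequality. (The deficit equals ||v − Σ <v,e_j> e_j||^2, the squared distance from v to span{e_j}.)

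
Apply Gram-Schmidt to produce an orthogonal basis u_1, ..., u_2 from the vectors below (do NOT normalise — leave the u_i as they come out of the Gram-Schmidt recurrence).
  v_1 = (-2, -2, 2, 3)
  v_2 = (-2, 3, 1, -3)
Orthogonal basis:
  u_1 = (-2, -2, 2, 3)
  u_2 = (-20/7, 15/7, 13/7, -12/7)

Apply the Gram-Schmidt recurrence
  u_1 = v_1
  u_i = v_i − Σ_{j<i} ((v_i · u_j) / (u_j · u_j)) · u_j.

Step by step this gives:
  u_1 = (-2, -2, 2, 3)
  u_2 = (-20/7, 15/7, 13/7, -12/7)

Orthogonality check:
  u_2 · u_1 = 0 (should be 0)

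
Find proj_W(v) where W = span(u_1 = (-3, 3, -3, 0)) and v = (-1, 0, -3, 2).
proj_W(v) = (-4/3, 4/3, -4/3, 0)

Set up U = [u_1 | ... | u_1] ∈ R^(4×1). The projector onto W = col(U) is P = U (U^T U)^(-1) U^T.
Compute U^T U =
  [27],
and U^T v = (12).
Solve U^T U · c = U^T v for the coefficients: c = (4/9). The projection is proj_W(v) = U c.
Check: (v - proj_W(v)) · u_1 = 0  (should be 0).
Result: proj_W(v) = (-4/3, 4/3, -4/3, 0).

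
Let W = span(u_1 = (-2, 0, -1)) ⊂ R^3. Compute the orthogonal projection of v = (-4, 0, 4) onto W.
proj_W(v) = (-8/5, 0, -4/5)

Set up U = [u_1 | ... | u_1] ∈ R^(3×1). The projector onto W = col(U) is P = U (U^T U)^(-1) U^T.
Compute U^T U =
  [5],
and U^T v = (4).
Solve U^T U · c = U^T v for the coefficients: c = (4/5). The projection is proj_W(v) = U c.
Check: (v - proj_W(v)) · u_1 = 0  (should be 0).
Result: proj_W(v) = (-8/5, 0, -4/5).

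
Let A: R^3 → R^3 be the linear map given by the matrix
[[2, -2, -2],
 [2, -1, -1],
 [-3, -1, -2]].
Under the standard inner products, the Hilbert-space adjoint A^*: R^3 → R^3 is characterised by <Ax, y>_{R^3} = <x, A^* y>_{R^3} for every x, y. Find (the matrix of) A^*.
A^* = A^T =
[[2, 2, -3],
 [-2, -1, -1],
 [-2, -1, -2]]

For real matrices with standard dot products, the defining identity <Ax, y> = <x, A^* y> gives (Ax)^T y = x^T (A^*) y, i.e. x^T A^T y = x^T (A^*) y. Since this holds for all x, y, we must have A^* = A^T. Therefore
A^* =
[[2, 2, -3],
 [-2, -1, -1],
 [-2, -1, -2]].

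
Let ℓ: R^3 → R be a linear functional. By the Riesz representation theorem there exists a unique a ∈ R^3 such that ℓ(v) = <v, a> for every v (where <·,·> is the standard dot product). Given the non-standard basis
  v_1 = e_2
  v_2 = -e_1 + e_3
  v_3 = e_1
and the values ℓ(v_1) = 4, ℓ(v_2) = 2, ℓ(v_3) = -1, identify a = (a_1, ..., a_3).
a = (-1, 4, 1)

Write a = (a_1, ..., a_3) in the standard basis. For each basis vector v_i, ℓ(v_i) = <v_i, a> is a linear equation in the a_j's. Collect the n equations into a matrix system V a = ℓ, where row i of V is v_i (expressed in the standard basis). Since V is invertible (lower-triangular with 1s on the diagonal, up to permutation), solve by back-substitution:
  V =
[[0, 1, 0],
 [-1, 0, 1],
 [1, 0, 0]]
  V a = (4, 2, -1)
Solving gives a = (-1, 4, 1).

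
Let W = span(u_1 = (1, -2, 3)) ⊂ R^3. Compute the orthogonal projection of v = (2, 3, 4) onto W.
proj_W(v) = (4/7, -8/7, 12/7)

Set up U = [u_1 | ... | u_1] ∈ R^(3×1). The projector onto W = col(U) is P = U (U^T U)^(-1) U^T.
Compute U^T U =
  [14],
and U^T v = (8).
Solve U^T U · c = U^T v for the coefficients: c = (4/7). The projection is proj_W(v) = U c.
Check: (v - proj_W(v)) · u_1 = 0  (should be 0).
Result: proj_W(v) = (4/7, -8/7, 12/7).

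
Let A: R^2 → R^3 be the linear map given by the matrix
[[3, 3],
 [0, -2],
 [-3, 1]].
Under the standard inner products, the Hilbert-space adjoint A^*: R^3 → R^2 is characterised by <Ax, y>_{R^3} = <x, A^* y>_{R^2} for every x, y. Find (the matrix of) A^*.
A^* = A^T =
[[3, 0, -3],
 [3, -2, 1]]

For real matrices with standard dot products, the defining identity <Ax, y> = <x, A^* y> gives (Ax)^T y = x^T (A^*) y, i.e. x^T A^T y = x^T (A^*) y. Since this holds for all x, y, we must have A^* = A^T. Therefore
A^* =
[[3, 0, -3],
 [3, -2, 1]].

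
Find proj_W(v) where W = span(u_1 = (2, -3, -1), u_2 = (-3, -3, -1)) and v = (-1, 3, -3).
proj_W(v) = (-1, 9/5, 3/5)

Set up U = [u_1 | ... | u_2] ∈ R^(3×2). The projector onto W = col(U) is P = U (U^T U)^(-1) U^T.
Compute U^T U =
  [14, 4]
  [4, 19],
and U^T v = (-8, -3).
Solve U^T U · c = U^T v for the coefficients: c = (-14/25, -1/25). The projection is proj_W(v) = U c.
Check: (v - proj_W(v)) · u_1 = 0  (should be 0).
Check: (v - proj_W(v)) · u_2 = 0  (should be 0).
Result: proj_W(v) = (-1, 9/5, 3/5).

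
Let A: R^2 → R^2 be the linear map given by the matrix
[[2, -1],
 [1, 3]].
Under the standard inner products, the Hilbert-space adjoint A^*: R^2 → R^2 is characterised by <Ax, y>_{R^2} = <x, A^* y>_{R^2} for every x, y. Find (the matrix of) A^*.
A^* = A^T =
[[2, 1],
 [-1, 3]]

For real matrices with standard dot products, the defining identity <Ax, y> = <x, A^* y> gives (Ax)^T y = x^T (A^*) y, i.e. x^T A^T y = x^T (A^*) y. Since this holds for all x, y, we must have A^* = A^T. Therefore
A^* =
[[2, 1],
 [-1, 3]].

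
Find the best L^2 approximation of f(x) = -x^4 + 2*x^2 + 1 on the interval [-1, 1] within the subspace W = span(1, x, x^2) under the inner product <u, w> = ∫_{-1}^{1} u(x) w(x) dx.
g(x) = 8*x^2/7 + 38/35

The best approximation g ∈ W is the orthogonal projection of f onto W. Writing g = a_0 + a_1 x + a_2 x^2, the coefficients solve the normal equations G · a = b where
  G_{ij} = <φ_i, φ_j> and b_i = <f, φ_i>, with φ_0 = 1, φ_1 = x, φ_2 = x^2.
G =
  [2, 0, 2/3]
  [0, 2/3, 0]
  [2/3, 0, 2/5],
b = (44/15, 0, 124/105).
Solving gives a_0 = 38/35, a_1 = 0, a_2 = 8/7, so
  g(x) = 8*x^2/7 + 38/35.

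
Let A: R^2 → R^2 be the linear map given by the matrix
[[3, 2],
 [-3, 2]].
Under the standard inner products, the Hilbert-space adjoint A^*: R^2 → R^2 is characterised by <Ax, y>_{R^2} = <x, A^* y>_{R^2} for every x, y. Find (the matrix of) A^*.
A^* = A^T =
[[3, -3],
 [2, 2]]

For real matrices with standard dot products, the defining identity <Ax, y> = <x, A^* y> gives (Ax)^T y = x^T (A^*) y, i.e. x^T A^T y = x^T (A^*) y. Since this holds for all x, y, we must have A^* = A^T. Therefore
A^* =
[[3, -3],
 [2, 2]].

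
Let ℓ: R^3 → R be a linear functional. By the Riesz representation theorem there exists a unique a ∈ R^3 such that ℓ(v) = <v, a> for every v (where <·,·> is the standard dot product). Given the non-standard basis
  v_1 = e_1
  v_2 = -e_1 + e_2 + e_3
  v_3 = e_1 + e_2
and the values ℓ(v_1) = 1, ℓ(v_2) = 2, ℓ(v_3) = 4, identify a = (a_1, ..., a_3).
a = (1, 3, 0)

Write a = (a_1, ..., a_3) in the standard basis. For each basis vector v_i, ℓ(v_i) = <v_i, a> is a linear equation in the a_j's. Collect the n equations into a matrix system V a = ℓ, where row i of V is v_i (expressed in the standard basis). Since V is invertible (lower-triangular with 1s on the diagonal, up to permutation), solve by back-substitution:
  V =
[[1, 0, 0],
 [-1, 1, 1],
 [1, 1, 0]]
  V a = (1, 2, 4)
Solving gives a = (1, 3, 0).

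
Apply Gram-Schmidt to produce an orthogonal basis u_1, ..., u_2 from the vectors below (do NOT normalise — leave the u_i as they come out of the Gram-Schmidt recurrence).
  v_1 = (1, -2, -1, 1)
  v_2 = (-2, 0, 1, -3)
Orthogonal basis:
  u_1 = (1, -2, -1, 1)
  u_2 = (-8/7, -12/7, 1/7, -15/7)

Apply the Gram-Schmidt recurrence
  u_1 = v_1
  u_i = v_i − Σ_{j<i} ((v_i · u_j) / (u_j · u_j)) · u_j.

Step by step this gives:
  u_1 = (1, -2, -1, 1)
  u_2 = (-8/7, -12/7, 1/7, -15/7)

Orthogonality check:
  u_2 · u_1 = 0 (should be 0)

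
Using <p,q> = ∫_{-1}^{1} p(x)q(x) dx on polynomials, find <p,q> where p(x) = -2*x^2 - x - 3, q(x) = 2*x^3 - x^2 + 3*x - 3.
<p,q> = 22

Expand the product: p(x)·q(x) = -4*x^5 - 11*x^3 + 6*x^2 - 6*x + 9.
∫_{-1}^{1} of each monomial x^k gives [2/(k+1) if k even, 0 if k odd]. Integrating term-by-term (or equivalently evaluating the antiderivative F(x) = -2*x^6/3 - 11*x^4/4 + 2*x^3 - 3*x^2 + 9*x at the endpoints):
  F(1) − F(−1) = 55/12 − (-209/12) = 22.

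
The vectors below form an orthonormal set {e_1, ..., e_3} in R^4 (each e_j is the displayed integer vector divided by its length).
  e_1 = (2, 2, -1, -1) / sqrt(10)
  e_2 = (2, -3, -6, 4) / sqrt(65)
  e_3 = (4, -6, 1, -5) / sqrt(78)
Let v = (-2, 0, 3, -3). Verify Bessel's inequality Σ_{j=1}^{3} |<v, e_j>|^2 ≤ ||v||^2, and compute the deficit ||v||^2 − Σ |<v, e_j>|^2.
Σ |<v, e_j>|^2 = 62/3; ||v||^2 = 22; deficit = 4/3

Write each e_j = u_j / sqrt(<u_j, u_j>) where u_j is the displayed integer vector. Then <v, e_j> = <v, u_j> / sqrt(<u_j, u_j>), so |<v, e_j>|^2 = <v, u_j>^2 / <u_j, u_j>.
Coefficients: <v, e_1> = -4/sqrt(10), <v, e_2> = -34/sqrt(65), <v, e_3> = 10/sqrt(78).
Square and sum: Σ |<v, e_j>|^2 = 62/3.
Compute ||v||^2 = v·v = 22.
Deficit = 22 − 62/3 = 4/3 ≥ 0, confirming Bessel's inequality. (The deficit equals ||v − Σ <v,e_j> e_j||^2, the squared distance from v to span{e_j}.)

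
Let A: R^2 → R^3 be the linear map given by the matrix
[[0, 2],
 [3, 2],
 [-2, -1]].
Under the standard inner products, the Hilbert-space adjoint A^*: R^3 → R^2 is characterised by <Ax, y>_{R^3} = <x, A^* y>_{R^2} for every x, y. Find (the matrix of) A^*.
A^* = A^T =
[[0, 3, -2],
 [2, 2, -1]]

For real matrices with standard dot products, the defining identity <Ax, y> = <x, A^* y> gives (Ax)^T y = x^T (A^*) y, i.e. x^T A^T y = x^T (A^*) y. Since this holds for all x, y, we must have A^* = A^T. Therefore
A^* =
[[0, 3, -2],
 [2, 2, -1]].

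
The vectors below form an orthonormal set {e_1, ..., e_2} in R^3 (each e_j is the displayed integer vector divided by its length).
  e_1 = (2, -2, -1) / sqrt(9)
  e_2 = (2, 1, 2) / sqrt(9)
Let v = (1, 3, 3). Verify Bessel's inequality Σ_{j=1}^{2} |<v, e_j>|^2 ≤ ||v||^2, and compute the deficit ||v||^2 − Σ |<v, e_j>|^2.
Σ |<v, e_j>|^2 = 170/9; ||v||^2 = 19; deficit = 1/9

Write each e_j = u_j / sqrt(<u_j, u_j>) where u_j is the displayed integer vector. Then <v, e_j> = <v, u_j> / sqrt(<u_j, u_j>), so |<v, e_j>|^2 = <v, u_j>^2 / <u_j, u_j>.
Coefficients: <v, e_1> = -7/sqrt(9), <v, e_2> = 11/sqrt(9).
Square and sum: Σ |<v, e_j>|^2 = 170/9.
Compute ||v||^2 = v·v = 19.
Deficit = 19 − 170/9 = 1/9 ≥ 0, confirming Bessel's inequality. (The deficit equals ||v − Σ <v,e_j> e_j||^2, the squared distance from v to span{e_j}.)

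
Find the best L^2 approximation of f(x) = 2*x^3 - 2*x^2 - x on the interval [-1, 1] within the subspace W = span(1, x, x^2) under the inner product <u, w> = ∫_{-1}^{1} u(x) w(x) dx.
g(x) = -2*x^2 + x/5

The best approximation g ∈ W is the orthogonal projection of f onto W. Writing g = a_0 + a_1 x + a_2 x^2, the coefficients solve the normal equations G · a = b where
  G_{ij} = <φ_i, φ_j> and b_i = <f, φ_i>, with φ_0 = 1, φ_1 = x, φ_2 = x^2.
G =
  [2, 0, 2/3]
  [0, 2/3, 0]
  [2/3, 0, 2/5],
b = (-4/3, 2/15, -4/5).
Solving gives a_0 = 0, a_1 = 1/5, a_2 = -2, so
  g(x) = -2*x^2 + x/5.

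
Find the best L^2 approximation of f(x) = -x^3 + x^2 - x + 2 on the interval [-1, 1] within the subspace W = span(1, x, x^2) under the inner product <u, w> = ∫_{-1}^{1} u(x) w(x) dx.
g(x) = x^2 - 8*x/5 + 2

The best approximation g ∈ W is the orthogonal projection of f onto W. Writing g = a_0 + a_1 x + a_2 x^2, the coefficients solve the normal equations G · a = b where
  G_{ij} = <φ_i, φ_j> and b_i = <f, φ_i>, with φ_0 = 1, φ_1 = x, φ_2 = x^2.
G =
  [2, 0, 2/3]
  [0, 2/3, 0]
  [2/3, 0, 2/5],
b = (14/3, -16/15, 26/15).
Solving gives a_0 = 2, a_1 = -8/5, a_2 = 1, so
  g(x) = x^2 - 8*x/5 + 2.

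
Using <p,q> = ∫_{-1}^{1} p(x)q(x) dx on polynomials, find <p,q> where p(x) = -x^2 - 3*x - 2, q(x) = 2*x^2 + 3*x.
<p,q> = -142/15

Expand the product: p(x)·q(x) = -2*x^4 - 9*x^3 - 13*x^2 - 6*x.
∫_{-1}^{1} of each monomial x^k gives [2/(k+1) if k even, 0 if k odd]. Integrating term-by-term (or equivalently evaluating the antiderivative F(x) = -2*x^5/5 - 9*x^4/4 - 13*x^3/3 - 3*x^2 at the endpoints):
  F(1) − F(−1) = -599/60 − (-31/60) = -142/15.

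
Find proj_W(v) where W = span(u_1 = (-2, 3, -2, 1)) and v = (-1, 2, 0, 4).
proj_W(v) = (-4/3, 2, -4/3, 2/3)

Set up U = [u_1 | ... | u_1] ∈ R^(4×1). The projector onto W = col(U) is P = U (U^T U)^(-1) U^T.
Compute U^T U =
  [18],
and U^T v = (12).
Solve U^T U · c = U^T v for the coefficients: c = (2/3). The projection is proj_W(v) = U c.
Check: (v - proj_W(v)) · u_1 = 0  (should be 0).
Result: proj_W(v) = (-4/3, 2, -4/3, 2/3).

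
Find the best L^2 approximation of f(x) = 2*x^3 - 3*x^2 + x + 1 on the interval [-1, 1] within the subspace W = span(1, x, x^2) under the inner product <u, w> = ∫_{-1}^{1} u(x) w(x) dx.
g(x) = -3*x^2 + 11*x/5 + 1

The best approximation g ∈ W is the orthogonal projection of f onto W. Writing g = a_0 + a_1 x + a_2 x^2, the coefficients solve the normal equations G · a = b where
  G_{ij} = <φ_i, φ_j> and b_i = <f, φ_i>, with φ_0 = 1, φ_1 = x, φ_2 = x^2.
G =
  [2, 0, 2/3]
  [0, 2/3, 0]
  [2/3, 0, 2/5],
b = (0, 22/15, -8/15).
Solving gives a_0 = 1, a_1 = 11/5, a_2 = -3, so
  g(x) = -3*x^2 + 11*x/5 + 1.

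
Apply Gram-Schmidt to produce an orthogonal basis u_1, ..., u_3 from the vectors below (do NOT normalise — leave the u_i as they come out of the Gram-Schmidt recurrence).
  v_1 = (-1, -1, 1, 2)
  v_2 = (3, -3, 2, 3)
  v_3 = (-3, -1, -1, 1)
Orthogonal basis:
  u_1 = (-1, -1, 1, 2)
  u_2 = (29/7, -13/7, 6/7, 5/7)
  u_3 = (-13/51, -61/51, -22/17, -4/51)

Apply the Gram-Schmidt recurrence
  u_1 = v_1
  u_i = v_i − Σ_{j<i} ((v_i · u_j) / (u_j · u_j)) · u_j.

Step by step this gives:
  u_1 = (-1, -1, 1, 2)
  u_2 = (29/7, -13/7, 6/7, 5/7)
  u_3 = (-13/51, -61/51, -22/17, -4/51)

Orthogonality check:
  u_2 · u_1 = 0 (should be 0)
  u_3 · u_1 = 0 (should be 0)
  u_3 · u_2 = 0 (should be 0)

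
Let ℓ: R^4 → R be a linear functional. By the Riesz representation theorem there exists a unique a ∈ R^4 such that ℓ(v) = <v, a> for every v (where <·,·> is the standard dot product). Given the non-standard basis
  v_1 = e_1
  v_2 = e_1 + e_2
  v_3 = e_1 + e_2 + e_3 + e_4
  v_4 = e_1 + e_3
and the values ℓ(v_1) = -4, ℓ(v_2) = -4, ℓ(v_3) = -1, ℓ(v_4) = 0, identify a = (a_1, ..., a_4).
a = (-4, 0, 4, -1)

Write a = (a_1, ..., a_4) in the standard basis. For each basis vector v_i, ℓ(v_i) = <v_i, a> is a linear equation in the a_j's. Collect the n equations into a matrix system V a = ℓ, where row i of V is v_i (expressed in the standard basis). Since V is invertible (lower-triangular with 1s on the diagonal, up to permutation), solve by back-substitution:
  V =
[[1, 0, 0, 0],
 [1, 1, 0, 0],
 [1, 1, 1, 1],
 [1, 0, 1, 0]]
  V a = (-4, -4, -1, 0)
Solving gives a = (-4, 0, 4, -1).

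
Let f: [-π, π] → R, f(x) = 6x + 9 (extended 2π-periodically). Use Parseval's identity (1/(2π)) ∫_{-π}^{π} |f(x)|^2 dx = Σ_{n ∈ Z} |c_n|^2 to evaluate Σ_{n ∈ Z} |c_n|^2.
Σ |c_n|^2 = 12π^2 + 81

Expand and integrate term by term over [-π, π]:
  ∫ (6x)^2 dx = 36·(2π^3/3); ∫ 2·6·(9)·x dx = 0 (odd integrand); ∫ 9^2 dx = 81·2π.
So (1/(2π)) ∫_{-π}^{π} (6x + 9)^2 dx = 36π^2/3 + 81 = 12π^2 + 81.
Parseval ⇒ Σ |c_n|^2 = 12π^2 + 81.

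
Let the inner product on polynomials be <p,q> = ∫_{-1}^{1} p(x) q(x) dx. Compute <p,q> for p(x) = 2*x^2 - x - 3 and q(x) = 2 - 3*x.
<p,q> = -22/3

Expand the product: p(x)·q(x) = -6*x^3 + 7*x^2 + 7*x - 6.
∫_{-1}^{1} of each monomial x^k gives [2/(k+1) if k even, 0 if k odd]. Integrating term-by-term (or equivalently evaluating the antiderivative F(x) = -3*x^4/2 + 7*x^3/3 + 7*x^2/2 - 6*x at the endpoints):
  F(1) − F(−1) = -5/3 − (17/3) = -22/3.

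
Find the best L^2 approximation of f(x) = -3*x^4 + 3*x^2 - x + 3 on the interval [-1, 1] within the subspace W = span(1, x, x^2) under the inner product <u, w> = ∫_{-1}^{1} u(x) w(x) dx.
g(x) = 3*x^2/7 - x + 114/35

The best approximation g ∈ W is the orthogonal projection of f onto W. Writing g = a_0 + a_1 x + a_2 x^2, the coefficients solve the normal equations G · a = b where
  G_{ij} = <φ_i, φ_j> and b_i = <f, φ_i>, with φ_0 = 1, φ_1 = x, φ_2 = x^2.
G =
  [2, 0, 2/3]
  [0, 2/3, 0]
  [2/3, 0, 2/5],
b = (34/5, -2/3, 82/35).
Solving gives a_0 = 114/35, a_1 = -1, a_2 = 3/7, so
  g(x) = 3*x^2/7 - x + 114/35.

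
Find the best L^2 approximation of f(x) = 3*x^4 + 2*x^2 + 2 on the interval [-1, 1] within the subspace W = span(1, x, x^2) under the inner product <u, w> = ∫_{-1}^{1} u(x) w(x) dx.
g(x) = 32*x^2/7 + 61/35

The best approximation g ∈ W is the orthogonal projection of f onto W. Writing g = a_0 + a_1 x + a_2 x^2, the coefficients solve the normal equations G · a = b where
  G_{ij} = <φ_i, φ_j> and b_i = <f, φ_i>, with φ_0 = 1, φ_1 = x, φ_2 = x^2.
G =
  [2, 0, 2/3]
  [0, 2/3, 0]
  [2/3, 0, 2/5],
b = (98/15, 0, 314/105).
Solving gives a_0 = 61/35, a_1 = 0, a_2 = 32/7, so
  g(x) = 32*x^2/7 + 61/35.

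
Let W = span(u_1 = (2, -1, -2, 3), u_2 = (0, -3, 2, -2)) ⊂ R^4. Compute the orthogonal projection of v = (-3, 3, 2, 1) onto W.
proj_W(v) = (-438/257, 807/257, 46/257, -265/257)

Set up U = [u_1 | ... | u_2] ∈ R^(4×2). The projector onto W = col(U) is P = U (U^T U)^(-1) U^T.
Compute U^T U =
  [18, -7]
  [-7, 17],
and U^T v = (-10, -7).
Solve U^T U · c = U^T v for the coefficients: c = (-219/257, -196/257). The projection is proj_W(v) = U c.
Check: (v - proj_W(v)) · u_1 = 0  (should be 0).
Check: (v - proj_W(v)) · u_2 = 0  (should be 0).
Result: proj_W(v) = (-438/257, 807/257, 46/257, -265/257).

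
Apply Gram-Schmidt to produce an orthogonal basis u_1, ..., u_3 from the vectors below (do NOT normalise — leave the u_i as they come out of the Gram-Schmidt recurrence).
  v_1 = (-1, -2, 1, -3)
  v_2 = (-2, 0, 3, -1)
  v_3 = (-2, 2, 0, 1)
Orthogonal basis:
  u_1 = (-1, -2, 1, -3)
  u_2 = (-22/15, 16/15, 37/15, 3/5)
  u_3 = (-108/73, 52/73, -161/146, -51/146)

Apply the Gram-Schmidt recurrence
  u_1 = v_1
  u_i = v_i − Σ_{j<i} ((v_i · u_j) / (u_j · u_j)) · u_j.

Step by step this gives:
  u_1 = (-1, -2, 1, -3)
  u_2 = (-22/15, 16/15, 37/15, 3/5)
  u_3 = (-108/73, 52/73, -161/146, -51/146)

Orthogonality check:
  u_2 · u_1 = 0 (should be 0)
  u_3 · u_1 = 0 (should be 0)
  u_3 · u_2 = 0 (should be 0)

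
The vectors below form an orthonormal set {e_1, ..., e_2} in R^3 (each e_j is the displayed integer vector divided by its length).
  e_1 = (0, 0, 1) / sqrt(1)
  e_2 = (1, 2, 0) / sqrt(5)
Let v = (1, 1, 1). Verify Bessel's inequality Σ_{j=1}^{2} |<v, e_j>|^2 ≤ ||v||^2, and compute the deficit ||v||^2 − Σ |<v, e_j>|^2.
Σ |<v, e_j>|^2 = 14/5; ||v||^2 = 3; deficit = 1/5

Write each e_j = u_j / sqrt(<u_j, u_j>) where u_j is the displayed integer vector. Then <v, e_j> = <v, u_j> / sqrt(<u_j, u_j>), so |<v, e_j>|^2 = <v, u_j>^2 / <u_j, u_j>.
Coefficients: <v, e_1> = 1/sqrt(1), <v, e_2> = 3/sqrt(5).
Square and sum: Σ |<v, e_j>|^2 = 14/5.
Compute ||v||^2 = v·v = 3.
Deficit = 3 − 14/5 = 1/5 ≥ 0, confirming Bessel's inequality. (The deficit equals ||v − Σ <v,e_j> e_j||^2, the squared distance from v to span{e_j}.)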